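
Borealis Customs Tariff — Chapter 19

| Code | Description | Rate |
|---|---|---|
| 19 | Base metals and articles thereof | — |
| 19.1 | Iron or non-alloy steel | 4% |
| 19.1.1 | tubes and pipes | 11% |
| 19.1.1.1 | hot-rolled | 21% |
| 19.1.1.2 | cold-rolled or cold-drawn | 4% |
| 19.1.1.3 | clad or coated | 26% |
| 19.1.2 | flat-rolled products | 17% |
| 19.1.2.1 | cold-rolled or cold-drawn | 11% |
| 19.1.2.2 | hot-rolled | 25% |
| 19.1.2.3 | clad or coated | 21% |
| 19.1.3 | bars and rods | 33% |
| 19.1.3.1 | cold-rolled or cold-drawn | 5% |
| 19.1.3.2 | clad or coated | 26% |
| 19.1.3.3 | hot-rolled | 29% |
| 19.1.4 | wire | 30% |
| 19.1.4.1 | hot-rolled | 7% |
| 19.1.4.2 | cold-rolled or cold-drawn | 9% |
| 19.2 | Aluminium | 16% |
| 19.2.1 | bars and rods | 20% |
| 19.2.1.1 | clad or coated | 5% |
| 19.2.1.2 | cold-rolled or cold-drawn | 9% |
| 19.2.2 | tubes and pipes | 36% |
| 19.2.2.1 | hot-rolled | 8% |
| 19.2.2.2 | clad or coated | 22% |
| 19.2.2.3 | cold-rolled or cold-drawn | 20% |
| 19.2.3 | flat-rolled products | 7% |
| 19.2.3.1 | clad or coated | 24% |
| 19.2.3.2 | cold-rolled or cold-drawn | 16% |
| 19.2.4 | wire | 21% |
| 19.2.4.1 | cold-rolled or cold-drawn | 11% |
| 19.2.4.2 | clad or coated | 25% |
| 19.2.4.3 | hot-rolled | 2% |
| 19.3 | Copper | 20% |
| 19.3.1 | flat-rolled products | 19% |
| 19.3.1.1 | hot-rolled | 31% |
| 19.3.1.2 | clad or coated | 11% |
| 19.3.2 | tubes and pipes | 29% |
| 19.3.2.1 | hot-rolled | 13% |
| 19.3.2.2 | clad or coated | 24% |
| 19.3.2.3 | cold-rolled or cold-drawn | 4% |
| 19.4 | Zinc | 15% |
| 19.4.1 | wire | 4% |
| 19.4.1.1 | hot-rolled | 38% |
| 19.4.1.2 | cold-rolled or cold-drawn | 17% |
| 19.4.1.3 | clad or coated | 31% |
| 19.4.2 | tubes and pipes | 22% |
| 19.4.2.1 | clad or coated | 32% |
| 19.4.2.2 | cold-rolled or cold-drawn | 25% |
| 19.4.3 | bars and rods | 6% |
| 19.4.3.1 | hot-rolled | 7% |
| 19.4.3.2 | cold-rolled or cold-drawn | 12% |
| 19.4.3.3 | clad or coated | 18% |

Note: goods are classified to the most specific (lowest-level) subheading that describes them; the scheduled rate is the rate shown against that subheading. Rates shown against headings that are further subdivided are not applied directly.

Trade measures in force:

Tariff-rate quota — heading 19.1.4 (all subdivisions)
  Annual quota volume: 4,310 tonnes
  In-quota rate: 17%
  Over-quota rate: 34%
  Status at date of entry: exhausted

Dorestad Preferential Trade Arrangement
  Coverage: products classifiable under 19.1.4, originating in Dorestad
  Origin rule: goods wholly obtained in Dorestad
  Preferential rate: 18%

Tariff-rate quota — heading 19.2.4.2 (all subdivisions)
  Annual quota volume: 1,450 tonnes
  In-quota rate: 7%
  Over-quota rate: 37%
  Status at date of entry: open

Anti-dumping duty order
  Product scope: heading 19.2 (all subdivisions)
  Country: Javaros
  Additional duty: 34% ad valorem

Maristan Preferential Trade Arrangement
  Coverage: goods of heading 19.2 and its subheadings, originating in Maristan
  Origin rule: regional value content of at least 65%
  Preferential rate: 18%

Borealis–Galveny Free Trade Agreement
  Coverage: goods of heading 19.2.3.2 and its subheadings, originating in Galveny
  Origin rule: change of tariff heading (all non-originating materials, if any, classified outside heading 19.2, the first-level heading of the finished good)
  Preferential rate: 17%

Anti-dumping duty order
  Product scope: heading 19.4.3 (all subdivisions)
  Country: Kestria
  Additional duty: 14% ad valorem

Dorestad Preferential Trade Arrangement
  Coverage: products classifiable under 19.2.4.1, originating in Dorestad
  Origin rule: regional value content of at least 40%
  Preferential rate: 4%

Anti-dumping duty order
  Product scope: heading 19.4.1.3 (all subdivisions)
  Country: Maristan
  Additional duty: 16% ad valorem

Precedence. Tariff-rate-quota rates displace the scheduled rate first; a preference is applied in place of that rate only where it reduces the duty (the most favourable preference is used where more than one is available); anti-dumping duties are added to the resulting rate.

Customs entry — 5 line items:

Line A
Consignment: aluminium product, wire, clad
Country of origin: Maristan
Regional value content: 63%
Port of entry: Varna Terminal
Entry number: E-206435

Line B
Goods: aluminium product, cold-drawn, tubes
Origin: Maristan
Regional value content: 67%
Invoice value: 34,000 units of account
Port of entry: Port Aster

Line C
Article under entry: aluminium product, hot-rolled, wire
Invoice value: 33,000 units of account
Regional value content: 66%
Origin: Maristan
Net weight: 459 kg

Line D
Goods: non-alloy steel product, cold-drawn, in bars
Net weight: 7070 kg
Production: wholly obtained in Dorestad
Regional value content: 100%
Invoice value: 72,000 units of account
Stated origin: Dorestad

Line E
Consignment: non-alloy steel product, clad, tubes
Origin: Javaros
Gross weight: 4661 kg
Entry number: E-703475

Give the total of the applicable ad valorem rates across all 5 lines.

58%

Line A: aluminium → 19.2; wire → 19.2.4; clad → 19.2.4.2. Scheduled 25%. quota on 19.2.4.2 open → in-quota 7%; Maristan agreement on 19.2: RVC < 65%. → 7%.
Line B: aluminium → 19.2; tubes → 19.2.2; cold-drawn → 19.2.2.3. Scheduled 20%. Maristan agreement on 19.2: RVC ≥ 65% → 18% available; preferential 18%. → 18%.
Line C: aluminium → 19.2; wire → 19.2.4; hot-rolled → 19.2.4.3. Scheduled 2%. Maristan agreement on 19.2: RVC ≥ 65% → 18% available; preference 18% not lower than 2% → no reduction. → 2%.
Line D: non-alloy steel → 19.1; in bars → 19.1.3; cold-drawn → 19.1.3.1. Scheduled 5%. Dorestad agreement on 19.1.4: 19.1.3.1 not covered; Dorestad agreement on 19.2.4.1: 19.1.3.1 not covered. → 5%.
Line E: non-alloy steel → 19.1; tubes → 19.1.1; clad → 19.1.1.3. Scheduled 26%. No special measure applies. → 26%.
Sum: 7% + 18% + 2% + 5% + 26% = 58%.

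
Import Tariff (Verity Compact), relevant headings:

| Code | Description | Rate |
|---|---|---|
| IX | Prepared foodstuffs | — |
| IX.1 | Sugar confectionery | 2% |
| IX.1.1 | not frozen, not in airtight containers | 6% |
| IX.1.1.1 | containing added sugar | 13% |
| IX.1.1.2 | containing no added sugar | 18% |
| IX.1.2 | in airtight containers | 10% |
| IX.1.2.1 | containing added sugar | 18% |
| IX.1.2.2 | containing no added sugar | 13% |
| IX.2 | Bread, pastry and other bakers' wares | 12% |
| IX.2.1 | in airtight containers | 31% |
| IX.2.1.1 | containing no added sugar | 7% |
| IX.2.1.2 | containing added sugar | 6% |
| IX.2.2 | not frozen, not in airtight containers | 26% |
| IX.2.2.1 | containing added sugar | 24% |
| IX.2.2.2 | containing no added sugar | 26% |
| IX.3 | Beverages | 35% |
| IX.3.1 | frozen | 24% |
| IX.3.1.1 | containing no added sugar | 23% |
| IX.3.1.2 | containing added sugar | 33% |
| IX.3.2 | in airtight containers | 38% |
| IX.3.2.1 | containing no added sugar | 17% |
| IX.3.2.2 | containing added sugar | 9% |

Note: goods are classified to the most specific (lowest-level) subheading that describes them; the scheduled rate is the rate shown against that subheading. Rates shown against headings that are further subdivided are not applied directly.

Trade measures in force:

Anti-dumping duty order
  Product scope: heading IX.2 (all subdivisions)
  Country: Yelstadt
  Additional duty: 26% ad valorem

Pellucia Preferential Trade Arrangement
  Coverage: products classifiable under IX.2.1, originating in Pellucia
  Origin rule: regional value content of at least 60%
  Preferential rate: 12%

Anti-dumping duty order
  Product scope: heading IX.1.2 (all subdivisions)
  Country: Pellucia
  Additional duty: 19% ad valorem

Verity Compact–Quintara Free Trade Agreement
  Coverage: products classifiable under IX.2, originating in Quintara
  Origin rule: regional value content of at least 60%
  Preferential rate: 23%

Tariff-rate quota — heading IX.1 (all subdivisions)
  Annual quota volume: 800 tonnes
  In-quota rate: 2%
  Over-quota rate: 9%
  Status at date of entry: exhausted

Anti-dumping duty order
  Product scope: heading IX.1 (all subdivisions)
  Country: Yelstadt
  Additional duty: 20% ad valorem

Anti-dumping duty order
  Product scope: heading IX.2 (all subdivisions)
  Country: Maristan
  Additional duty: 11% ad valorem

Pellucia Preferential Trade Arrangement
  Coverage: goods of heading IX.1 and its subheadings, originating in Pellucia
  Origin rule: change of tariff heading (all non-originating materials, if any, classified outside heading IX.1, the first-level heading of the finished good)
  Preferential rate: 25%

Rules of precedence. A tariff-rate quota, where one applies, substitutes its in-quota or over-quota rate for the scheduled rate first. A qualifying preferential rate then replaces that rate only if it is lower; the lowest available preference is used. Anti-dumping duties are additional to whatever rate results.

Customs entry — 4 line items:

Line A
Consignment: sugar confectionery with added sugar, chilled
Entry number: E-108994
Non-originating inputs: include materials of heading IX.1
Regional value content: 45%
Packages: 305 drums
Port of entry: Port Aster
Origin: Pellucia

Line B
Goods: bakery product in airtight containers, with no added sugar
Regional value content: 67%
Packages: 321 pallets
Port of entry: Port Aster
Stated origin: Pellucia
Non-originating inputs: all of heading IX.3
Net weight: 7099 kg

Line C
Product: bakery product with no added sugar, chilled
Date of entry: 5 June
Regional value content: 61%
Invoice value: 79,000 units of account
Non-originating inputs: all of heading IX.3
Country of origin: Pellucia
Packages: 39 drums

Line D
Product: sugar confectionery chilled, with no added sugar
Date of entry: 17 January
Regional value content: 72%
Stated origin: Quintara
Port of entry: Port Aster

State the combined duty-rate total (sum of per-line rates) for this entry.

51%

Line A: sugar confectionery → IX.1; chilled → IX.1.1; with added sugar → IX.1.1.1. Scheduled 13%. quota on IX.1 exhausted → over-quota 9%; Pellucia agreement on IX.2.1: IX.1.1.1 not covered; Pellucia agreement on IX.1: CTH not met. → 9%.
Line B: bakery product → IX.2; in airtight containers → IX.2.1; with no added sugar → IX.2.1.1. Scheduled 7%. Pellucia agreement on IX.2.1: RVC ≥ 60% → 12% available; Pellucia agreement on IX.1: IX.2.1.1 not covered; preference 12% not lower than 7% → no reduction. → 7%.
Line C: bakery product → IX.2; chilled → IX.2.2; with no added sugar → IX.2.2.2. Scheduled 26%. Pellucia agreement on IX.2.1: IX.2.2.2 not covered; Pellucia agreement on IX.1: IX.2.2.2 not covered. → 26%.
Line D: sugar confectionery → IX.1; chilled → IX.1.1; with no added sugar → IX.1.1.2. Scheduled 18%. quota on IX.1 exhausted → over-quota 9%; Quintara agreement on IX.2: IX.1.1.2 not covered. → 9%.
Sum: 9% + 7% + 26% + 9% = 51%.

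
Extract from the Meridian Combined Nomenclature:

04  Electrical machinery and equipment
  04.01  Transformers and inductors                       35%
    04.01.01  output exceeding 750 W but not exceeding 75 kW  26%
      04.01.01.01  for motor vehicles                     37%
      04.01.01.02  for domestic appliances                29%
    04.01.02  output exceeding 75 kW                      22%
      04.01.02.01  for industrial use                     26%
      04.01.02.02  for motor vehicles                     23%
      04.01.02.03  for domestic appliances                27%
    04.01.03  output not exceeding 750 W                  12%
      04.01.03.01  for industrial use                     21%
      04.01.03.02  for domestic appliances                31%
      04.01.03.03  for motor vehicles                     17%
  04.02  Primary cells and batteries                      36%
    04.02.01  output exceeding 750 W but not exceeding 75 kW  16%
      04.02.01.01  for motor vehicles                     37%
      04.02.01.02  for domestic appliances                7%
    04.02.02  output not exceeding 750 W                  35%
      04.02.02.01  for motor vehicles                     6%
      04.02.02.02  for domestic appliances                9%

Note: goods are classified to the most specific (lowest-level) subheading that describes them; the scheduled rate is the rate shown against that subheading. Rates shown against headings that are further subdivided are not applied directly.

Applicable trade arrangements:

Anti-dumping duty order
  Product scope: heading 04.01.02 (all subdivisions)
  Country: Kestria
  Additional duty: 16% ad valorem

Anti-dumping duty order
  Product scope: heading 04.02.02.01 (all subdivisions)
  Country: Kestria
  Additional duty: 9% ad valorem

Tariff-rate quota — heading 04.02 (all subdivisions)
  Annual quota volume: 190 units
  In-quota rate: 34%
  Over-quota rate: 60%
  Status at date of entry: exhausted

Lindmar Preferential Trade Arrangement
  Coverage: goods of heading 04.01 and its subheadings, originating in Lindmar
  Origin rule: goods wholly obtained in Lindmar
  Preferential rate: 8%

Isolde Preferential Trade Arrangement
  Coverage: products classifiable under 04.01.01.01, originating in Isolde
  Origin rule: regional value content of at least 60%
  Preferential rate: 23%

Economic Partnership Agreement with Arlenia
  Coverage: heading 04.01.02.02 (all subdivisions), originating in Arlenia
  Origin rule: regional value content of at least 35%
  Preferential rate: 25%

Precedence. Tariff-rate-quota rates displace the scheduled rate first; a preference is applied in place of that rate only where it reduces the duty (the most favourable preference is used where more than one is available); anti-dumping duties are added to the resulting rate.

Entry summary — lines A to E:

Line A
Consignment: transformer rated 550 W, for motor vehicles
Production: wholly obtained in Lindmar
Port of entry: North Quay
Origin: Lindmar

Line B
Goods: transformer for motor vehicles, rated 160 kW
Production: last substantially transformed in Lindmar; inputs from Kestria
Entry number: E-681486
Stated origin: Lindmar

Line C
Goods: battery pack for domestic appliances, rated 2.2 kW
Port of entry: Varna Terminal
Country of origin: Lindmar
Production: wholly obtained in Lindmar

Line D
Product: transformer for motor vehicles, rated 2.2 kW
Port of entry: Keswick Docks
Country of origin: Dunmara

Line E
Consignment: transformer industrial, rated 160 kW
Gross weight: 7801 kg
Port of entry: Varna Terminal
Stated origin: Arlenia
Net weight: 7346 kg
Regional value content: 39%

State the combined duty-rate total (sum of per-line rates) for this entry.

154%

Line A: transformer → 04.01; rated 550 W → 04.01.03; for motor vehicles → 04.01.03.03. Scheduled 17%. Lindmar agreement on 04.01: wholly obtained → 8% available; preferential 8%. → 8%.
Line B: transformer → 04.01; rated 160 kW → 04.01.02; for motor vehicles → 04.01.02.02. Scheduled 23%. Lindmar agreement on 04.01: not wholly obtained. → 23%.
Line C: battery pack → 04.02; rated 2.2 kW → 04.02.01; for domestic appliances → 04.02.01.02. Scheduled 7%. quota on 04.02 exhausted → over-quota 60%; Lindmar agreement on 04.01: 04.02.01.02 not covered. → 60%.
Line D: transformer → 04.01; rated 2.2 kW → 04.01.01; for motor vehicles → 04.01.01.01. Scheduled 37%. No special measure applies. → 37%.
Line E: transformer → 04.01; rated 160 kW → 04.01.02; industrial → 04.01.02.01. Scheduled 26%. Arlenia agreement on 04.01.02.02: 04.01.02.01 not covered. → 26%.
Sum: 8% + 23% + 60% + 37% + 26% = 154%.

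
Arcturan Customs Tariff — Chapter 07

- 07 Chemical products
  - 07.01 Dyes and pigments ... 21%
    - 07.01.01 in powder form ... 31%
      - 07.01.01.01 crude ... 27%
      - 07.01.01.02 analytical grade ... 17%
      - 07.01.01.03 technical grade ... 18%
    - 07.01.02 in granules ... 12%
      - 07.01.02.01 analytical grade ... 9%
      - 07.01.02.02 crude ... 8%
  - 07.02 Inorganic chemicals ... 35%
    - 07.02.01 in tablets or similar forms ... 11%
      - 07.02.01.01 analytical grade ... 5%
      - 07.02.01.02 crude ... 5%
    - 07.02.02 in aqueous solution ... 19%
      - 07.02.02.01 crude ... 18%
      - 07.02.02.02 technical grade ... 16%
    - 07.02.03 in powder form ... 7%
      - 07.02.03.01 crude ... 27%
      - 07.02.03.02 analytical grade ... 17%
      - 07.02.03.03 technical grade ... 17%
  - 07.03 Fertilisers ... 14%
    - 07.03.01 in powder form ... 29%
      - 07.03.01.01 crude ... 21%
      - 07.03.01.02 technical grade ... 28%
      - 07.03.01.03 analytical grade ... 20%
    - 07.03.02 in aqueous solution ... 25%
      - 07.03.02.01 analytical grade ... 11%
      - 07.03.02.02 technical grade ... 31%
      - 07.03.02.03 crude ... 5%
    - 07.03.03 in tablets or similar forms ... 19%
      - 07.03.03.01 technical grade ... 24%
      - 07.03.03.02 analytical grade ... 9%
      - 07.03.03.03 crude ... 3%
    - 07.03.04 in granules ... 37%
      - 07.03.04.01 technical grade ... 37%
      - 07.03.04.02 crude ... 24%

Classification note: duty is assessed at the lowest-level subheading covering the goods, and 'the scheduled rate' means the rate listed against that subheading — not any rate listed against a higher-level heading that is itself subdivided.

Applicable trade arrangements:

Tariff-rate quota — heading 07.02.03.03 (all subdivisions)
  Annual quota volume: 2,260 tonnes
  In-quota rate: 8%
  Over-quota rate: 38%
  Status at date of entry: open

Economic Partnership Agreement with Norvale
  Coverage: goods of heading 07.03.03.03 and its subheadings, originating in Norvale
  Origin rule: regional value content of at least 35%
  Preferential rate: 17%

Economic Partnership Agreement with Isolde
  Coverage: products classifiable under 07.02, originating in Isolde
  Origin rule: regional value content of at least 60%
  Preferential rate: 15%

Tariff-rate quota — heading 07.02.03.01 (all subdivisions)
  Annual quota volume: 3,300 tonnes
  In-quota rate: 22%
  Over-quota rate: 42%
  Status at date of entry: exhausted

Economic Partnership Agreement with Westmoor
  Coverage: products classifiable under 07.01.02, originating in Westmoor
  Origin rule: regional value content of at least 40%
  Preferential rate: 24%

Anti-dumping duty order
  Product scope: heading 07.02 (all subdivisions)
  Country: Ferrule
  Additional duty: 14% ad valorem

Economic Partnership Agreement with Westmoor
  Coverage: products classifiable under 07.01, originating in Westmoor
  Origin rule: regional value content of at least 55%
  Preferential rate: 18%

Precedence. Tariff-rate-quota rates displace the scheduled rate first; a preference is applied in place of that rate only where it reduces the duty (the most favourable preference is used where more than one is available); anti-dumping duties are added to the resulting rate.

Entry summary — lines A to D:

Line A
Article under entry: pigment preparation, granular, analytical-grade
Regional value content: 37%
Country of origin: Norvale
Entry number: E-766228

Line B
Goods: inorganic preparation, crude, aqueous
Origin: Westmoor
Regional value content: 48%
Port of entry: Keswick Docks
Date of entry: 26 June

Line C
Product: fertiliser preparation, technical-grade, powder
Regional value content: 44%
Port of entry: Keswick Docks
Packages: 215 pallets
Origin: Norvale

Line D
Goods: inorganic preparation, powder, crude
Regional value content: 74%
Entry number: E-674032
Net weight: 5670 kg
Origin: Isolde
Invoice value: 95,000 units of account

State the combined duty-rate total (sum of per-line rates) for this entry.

70%

Line A: pigment → 07.01; granular → 07.01.02; analytical-grade → 07.01.02.01. Scheduled 9%. Norvale agreement on 07.03.03.03: 07.01.02.01 not covered. → 9%.
Line B: inorganic → 07.02; aqueous → 07.02.02; crude → 07.02.02.01. Scheduled 18%. Westmoor agreement on 07.01.02: 07.02.02.01 not covered; Westmoor agreement on 07.01: 07.02.02.01 not covered. → 18%.
Line C: fertiliser → 07.03; powder → 07.03.01; technical-grade → 07.03.01.02. Scheduled 28%. Norvale agreement on 07.03.03.03: 07.03.01.02 not covered. → 28%.
Line D: inorganic → 07.02; powder → 07.02.03; crude → 07.02.03.01. Scheduled 27%. quota on 07.02.03.01 exhausted → over-quota 42%; Isolde agreement on 07.02: RVC ≥ 60% → 15% available; preferential 15%. → 15%.
Sum: 9% + 18% + 28% + 15% = 70%.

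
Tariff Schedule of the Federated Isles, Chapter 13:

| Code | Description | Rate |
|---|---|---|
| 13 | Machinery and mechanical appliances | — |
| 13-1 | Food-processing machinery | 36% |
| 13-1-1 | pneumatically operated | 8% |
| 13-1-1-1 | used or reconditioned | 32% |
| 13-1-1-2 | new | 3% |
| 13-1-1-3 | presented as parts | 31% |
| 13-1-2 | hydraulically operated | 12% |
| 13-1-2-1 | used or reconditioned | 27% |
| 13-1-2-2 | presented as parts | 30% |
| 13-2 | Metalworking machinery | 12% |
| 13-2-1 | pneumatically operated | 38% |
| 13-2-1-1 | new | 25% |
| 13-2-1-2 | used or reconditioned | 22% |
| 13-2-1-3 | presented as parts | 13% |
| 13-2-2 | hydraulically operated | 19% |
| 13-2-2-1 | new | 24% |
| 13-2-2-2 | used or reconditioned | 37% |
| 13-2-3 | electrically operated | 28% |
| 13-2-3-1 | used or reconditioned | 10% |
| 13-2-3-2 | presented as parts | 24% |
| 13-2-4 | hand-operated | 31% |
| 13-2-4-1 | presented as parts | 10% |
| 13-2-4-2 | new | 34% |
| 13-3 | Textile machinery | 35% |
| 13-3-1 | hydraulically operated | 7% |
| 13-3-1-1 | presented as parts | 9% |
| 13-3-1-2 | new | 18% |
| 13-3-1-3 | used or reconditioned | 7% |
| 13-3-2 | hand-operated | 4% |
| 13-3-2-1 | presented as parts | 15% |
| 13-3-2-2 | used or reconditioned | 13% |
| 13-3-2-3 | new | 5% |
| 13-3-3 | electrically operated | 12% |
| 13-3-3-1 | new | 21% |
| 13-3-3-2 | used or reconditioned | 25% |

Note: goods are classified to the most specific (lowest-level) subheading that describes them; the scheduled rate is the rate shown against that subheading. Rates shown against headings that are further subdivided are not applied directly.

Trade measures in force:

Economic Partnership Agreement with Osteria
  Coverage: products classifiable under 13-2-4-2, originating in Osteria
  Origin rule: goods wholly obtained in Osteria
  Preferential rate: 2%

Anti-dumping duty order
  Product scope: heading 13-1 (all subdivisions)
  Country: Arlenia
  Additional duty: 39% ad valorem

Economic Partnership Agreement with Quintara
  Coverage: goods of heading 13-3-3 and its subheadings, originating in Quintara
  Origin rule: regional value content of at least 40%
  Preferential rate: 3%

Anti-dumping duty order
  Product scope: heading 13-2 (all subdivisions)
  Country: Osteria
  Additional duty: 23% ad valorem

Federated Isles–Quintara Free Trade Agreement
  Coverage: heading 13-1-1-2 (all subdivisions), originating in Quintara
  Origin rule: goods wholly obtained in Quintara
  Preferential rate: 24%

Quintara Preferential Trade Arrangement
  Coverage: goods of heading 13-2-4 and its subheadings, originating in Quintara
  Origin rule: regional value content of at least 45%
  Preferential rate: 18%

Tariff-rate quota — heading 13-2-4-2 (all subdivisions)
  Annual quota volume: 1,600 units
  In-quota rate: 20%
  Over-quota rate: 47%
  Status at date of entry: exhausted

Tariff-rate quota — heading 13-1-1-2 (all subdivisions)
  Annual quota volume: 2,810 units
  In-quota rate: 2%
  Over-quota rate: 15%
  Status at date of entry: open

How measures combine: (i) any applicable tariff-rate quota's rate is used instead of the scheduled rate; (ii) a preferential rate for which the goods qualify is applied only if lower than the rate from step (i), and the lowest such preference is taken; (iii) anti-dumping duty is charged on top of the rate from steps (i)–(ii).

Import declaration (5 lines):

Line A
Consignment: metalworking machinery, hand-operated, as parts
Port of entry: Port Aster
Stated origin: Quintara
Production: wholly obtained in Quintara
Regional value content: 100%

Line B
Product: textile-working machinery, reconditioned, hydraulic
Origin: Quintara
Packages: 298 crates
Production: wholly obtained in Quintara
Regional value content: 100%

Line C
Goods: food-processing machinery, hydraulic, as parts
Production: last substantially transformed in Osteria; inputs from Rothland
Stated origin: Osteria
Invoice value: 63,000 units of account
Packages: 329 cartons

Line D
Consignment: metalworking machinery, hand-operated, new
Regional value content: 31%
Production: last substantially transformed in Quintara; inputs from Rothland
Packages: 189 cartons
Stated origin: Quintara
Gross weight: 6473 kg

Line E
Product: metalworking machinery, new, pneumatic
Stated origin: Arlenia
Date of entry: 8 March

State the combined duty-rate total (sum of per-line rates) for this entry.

Line A: metalworking → 13-2; hand-operated → 13-2-4; as parts → 13-2-4-1. Scheduled 10%. Quintara agreement on 13-3-3: 13-2-4-1 not covered; Quintara agreement on 13-1-1-2: 13-2-4-1 not covered; Quintara agreement on 13-2-4: RVC ≥ 45% → 18% available; preference 18% not lower than 10% → no reduction. → 10%.
Line B: textile-working → 13-3; hydraulic → 13-3-1; reconditioned → 13-3-1-3. Scheduled 7%. Quintara agreement on 13-3-3: 13-3-1-3 not covered; Quintara agreement on 13-1-1-2: 13-3-1-3 not covered; Quintara agreement on 13-2-4: 13-3-1-3 not covered. → 7%.
Line C: food-processing → 13-1; hydraulic → 13-1-2; as parts → 13-1-2-2. Scheduled 30%. Osteria agreement on 13-2-4-2: 13-1-2-2 not covered. → 30%.
Line D: metalworking → 13-2; hand-operated → 13-2-4; new → 13-2-4-2. Scheduled 34%. quota on 13-2-4-2 exhausted → over-quota 47%; Quintara agreement on 13-3-3: 13-2-4-2 not covered; Quintara agreement on 13-1-1-2: 13-2-4-2 not covered; Quintara agreement on 13-2-4: RVC < 45%. → 47%.
Line E: metalworking → 13-2; pneumatic → 13-2-1; new → 13-2-1-1. Scheduled 25%. No special measure applies. → 25%.
Sum: 10% + 7% + 30% + 47% + 25% = 119%.

119%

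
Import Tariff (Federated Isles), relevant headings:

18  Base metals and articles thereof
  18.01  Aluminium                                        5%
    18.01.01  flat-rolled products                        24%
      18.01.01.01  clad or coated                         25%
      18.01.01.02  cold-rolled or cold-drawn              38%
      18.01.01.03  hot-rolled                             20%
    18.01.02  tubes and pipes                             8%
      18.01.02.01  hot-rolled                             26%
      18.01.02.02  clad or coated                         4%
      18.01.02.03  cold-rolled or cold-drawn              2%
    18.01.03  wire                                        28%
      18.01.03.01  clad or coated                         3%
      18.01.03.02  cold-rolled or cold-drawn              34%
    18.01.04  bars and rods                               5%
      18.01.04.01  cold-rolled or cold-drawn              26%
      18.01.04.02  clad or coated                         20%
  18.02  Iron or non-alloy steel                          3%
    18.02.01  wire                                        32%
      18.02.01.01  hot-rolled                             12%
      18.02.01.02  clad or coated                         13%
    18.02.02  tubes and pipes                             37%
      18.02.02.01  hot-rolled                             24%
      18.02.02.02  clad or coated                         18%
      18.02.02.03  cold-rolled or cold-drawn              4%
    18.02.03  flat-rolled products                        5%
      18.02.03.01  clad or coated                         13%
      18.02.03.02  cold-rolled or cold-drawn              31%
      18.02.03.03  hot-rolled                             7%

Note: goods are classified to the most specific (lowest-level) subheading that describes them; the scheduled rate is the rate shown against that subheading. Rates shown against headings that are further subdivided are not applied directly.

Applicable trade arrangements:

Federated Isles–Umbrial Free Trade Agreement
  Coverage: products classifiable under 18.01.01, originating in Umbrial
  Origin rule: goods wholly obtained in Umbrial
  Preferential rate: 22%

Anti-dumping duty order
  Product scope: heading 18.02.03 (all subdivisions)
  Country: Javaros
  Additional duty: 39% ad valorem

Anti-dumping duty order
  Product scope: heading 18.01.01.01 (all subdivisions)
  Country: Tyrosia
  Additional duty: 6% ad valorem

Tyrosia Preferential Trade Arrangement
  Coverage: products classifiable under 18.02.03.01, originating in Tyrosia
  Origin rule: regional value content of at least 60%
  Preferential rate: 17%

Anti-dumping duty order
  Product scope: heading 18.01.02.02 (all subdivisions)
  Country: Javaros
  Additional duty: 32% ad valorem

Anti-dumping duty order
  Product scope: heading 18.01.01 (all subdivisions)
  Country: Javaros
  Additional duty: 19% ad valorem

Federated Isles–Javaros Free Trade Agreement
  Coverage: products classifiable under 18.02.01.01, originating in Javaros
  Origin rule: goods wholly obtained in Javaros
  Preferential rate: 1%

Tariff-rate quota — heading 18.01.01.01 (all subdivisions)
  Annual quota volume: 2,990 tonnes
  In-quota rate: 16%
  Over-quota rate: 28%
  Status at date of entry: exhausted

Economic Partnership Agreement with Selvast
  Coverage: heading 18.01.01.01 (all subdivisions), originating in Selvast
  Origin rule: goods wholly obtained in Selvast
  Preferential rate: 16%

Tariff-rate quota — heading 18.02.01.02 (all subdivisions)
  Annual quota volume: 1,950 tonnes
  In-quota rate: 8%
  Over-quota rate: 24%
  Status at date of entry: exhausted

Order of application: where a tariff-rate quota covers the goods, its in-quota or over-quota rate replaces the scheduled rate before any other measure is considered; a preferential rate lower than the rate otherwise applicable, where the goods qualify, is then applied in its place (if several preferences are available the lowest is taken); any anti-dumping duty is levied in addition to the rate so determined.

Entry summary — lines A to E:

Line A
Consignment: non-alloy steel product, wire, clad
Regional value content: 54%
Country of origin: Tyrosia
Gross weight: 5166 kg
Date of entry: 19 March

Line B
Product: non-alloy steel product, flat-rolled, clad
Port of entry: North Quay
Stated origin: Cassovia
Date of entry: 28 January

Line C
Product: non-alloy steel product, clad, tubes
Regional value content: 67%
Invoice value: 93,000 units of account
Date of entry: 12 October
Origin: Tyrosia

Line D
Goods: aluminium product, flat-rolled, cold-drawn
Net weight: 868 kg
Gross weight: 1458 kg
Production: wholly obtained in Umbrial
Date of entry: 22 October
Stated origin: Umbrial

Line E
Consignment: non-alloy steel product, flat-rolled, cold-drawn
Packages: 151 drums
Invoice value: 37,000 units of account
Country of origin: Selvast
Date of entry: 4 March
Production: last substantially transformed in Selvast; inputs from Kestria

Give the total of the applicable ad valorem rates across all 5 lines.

Line A: non-alloy steel → 18.02; wire → 18.02.01; clad → 18.02.01.02. Scheduled 13%. quota on 18.02.01.02 exhausted → over-quota 24%; Tyrosia agreement on 18.02.03.01: 18.02.01.02 not covered. → 24%.
Line B: non-alloy steel → 18.02; flat-rolled → 18.02.03; clad → 18.02.03.01. Scheduled 13%. No special measure applies. → 13%.
Line C: non-alloy steel → 18.02; tubes → 18.02.02; clad → 18.02.02.02. Scheduled 18%. Tyrosia agreement on 18.02.03.01: 18.02.02.02 not covered. → 18%.
Line D: aluminium → 18.01; flat-rolled → 18.01.01; cold-drawn → 18.01.01.02. Scheduled 38%. Umbrial agreement on 18.01.01: wholly obtained → 22% available; preferential 22%. → 22%.
Line E: non-alloy steel → 18.02; flat-rolled → 18.02.03; cold-drawn → 18.02.03.02. Scheduled 31%. Selvast agreement on 18.01.01.01: 18.02.03.02 not covered. → 31%.
Sum: 24% + 13% + 18% + 22% + 31% = 108%.

108%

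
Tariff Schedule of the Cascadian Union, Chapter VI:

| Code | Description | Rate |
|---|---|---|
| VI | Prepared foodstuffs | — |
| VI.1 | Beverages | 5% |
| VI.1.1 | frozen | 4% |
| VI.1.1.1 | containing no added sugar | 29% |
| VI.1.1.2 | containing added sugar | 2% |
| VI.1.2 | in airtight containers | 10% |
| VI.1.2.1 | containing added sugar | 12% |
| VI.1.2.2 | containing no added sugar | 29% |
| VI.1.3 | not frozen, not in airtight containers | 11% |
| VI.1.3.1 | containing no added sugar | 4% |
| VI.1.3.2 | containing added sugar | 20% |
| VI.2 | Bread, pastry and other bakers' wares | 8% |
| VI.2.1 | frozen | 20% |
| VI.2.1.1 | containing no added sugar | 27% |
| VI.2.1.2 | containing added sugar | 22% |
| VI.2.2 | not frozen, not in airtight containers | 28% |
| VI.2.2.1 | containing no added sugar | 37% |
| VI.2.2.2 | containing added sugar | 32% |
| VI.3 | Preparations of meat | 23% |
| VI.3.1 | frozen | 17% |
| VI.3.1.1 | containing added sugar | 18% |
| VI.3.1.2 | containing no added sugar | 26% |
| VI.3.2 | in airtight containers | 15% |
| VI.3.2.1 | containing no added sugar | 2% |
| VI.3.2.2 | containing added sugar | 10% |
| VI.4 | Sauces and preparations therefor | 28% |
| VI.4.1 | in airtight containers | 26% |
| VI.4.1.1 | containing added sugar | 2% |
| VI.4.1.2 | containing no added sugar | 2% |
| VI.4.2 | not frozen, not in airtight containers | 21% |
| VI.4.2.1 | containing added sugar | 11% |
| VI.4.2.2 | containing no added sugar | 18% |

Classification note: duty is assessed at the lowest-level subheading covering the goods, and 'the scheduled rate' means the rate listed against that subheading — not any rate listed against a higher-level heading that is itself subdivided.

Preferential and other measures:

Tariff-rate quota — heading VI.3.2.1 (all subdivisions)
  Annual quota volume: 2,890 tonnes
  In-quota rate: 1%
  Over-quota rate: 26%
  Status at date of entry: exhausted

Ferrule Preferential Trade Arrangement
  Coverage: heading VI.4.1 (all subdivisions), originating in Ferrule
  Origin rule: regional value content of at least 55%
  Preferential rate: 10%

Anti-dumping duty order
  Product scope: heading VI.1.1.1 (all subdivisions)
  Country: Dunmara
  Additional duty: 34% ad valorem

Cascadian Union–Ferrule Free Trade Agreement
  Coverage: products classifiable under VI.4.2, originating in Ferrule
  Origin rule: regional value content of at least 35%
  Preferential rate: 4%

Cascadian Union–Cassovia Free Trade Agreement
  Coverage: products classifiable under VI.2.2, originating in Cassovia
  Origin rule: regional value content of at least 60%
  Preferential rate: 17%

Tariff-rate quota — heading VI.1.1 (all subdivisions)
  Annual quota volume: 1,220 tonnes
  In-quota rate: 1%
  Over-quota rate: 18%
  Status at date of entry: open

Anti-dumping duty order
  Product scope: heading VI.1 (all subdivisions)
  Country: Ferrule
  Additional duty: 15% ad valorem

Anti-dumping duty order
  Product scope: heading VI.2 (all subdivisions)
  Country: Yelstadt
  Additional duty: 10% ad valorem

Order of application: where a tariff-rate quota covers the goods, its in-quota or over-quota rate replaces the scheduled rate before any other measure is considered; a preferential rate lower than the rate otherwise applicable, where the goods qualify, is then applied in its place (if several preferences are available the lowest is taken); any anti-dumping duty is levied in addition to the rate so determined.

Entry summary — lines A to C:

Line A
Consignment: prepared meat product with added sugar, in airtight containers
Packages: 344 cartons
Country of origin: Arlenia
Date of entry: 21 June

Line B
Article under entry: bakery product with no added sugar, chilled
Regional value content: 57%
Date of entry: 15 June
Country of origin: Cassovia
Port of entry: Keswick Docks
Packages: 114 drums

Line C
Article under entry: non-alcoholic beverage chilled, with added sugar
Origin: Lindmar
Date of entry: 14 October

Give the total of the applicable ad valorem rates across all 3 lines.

Line A: prepared meat product → VI.3; in airtight containers → VI.3.2; with added sugar → VI.3.2.2. Scheduled 10%. No special measure applies. → 10%.
Line B: bakery product → VI.2; chilled → VI.2.2; with no added sugar → VI.2.2.1. Scheduled 37%. Cassovia agreement on VI.2.2: RVC < 60%. → 37%.
Line C: non-alcoholic beverage → VI.1; chilled → VI.1.3; with added sugar → VI.1.3.2. Scheduled 20%. No special measure applies. → 20%.
Sum: 10% + 37% + 20% = 67%.

67%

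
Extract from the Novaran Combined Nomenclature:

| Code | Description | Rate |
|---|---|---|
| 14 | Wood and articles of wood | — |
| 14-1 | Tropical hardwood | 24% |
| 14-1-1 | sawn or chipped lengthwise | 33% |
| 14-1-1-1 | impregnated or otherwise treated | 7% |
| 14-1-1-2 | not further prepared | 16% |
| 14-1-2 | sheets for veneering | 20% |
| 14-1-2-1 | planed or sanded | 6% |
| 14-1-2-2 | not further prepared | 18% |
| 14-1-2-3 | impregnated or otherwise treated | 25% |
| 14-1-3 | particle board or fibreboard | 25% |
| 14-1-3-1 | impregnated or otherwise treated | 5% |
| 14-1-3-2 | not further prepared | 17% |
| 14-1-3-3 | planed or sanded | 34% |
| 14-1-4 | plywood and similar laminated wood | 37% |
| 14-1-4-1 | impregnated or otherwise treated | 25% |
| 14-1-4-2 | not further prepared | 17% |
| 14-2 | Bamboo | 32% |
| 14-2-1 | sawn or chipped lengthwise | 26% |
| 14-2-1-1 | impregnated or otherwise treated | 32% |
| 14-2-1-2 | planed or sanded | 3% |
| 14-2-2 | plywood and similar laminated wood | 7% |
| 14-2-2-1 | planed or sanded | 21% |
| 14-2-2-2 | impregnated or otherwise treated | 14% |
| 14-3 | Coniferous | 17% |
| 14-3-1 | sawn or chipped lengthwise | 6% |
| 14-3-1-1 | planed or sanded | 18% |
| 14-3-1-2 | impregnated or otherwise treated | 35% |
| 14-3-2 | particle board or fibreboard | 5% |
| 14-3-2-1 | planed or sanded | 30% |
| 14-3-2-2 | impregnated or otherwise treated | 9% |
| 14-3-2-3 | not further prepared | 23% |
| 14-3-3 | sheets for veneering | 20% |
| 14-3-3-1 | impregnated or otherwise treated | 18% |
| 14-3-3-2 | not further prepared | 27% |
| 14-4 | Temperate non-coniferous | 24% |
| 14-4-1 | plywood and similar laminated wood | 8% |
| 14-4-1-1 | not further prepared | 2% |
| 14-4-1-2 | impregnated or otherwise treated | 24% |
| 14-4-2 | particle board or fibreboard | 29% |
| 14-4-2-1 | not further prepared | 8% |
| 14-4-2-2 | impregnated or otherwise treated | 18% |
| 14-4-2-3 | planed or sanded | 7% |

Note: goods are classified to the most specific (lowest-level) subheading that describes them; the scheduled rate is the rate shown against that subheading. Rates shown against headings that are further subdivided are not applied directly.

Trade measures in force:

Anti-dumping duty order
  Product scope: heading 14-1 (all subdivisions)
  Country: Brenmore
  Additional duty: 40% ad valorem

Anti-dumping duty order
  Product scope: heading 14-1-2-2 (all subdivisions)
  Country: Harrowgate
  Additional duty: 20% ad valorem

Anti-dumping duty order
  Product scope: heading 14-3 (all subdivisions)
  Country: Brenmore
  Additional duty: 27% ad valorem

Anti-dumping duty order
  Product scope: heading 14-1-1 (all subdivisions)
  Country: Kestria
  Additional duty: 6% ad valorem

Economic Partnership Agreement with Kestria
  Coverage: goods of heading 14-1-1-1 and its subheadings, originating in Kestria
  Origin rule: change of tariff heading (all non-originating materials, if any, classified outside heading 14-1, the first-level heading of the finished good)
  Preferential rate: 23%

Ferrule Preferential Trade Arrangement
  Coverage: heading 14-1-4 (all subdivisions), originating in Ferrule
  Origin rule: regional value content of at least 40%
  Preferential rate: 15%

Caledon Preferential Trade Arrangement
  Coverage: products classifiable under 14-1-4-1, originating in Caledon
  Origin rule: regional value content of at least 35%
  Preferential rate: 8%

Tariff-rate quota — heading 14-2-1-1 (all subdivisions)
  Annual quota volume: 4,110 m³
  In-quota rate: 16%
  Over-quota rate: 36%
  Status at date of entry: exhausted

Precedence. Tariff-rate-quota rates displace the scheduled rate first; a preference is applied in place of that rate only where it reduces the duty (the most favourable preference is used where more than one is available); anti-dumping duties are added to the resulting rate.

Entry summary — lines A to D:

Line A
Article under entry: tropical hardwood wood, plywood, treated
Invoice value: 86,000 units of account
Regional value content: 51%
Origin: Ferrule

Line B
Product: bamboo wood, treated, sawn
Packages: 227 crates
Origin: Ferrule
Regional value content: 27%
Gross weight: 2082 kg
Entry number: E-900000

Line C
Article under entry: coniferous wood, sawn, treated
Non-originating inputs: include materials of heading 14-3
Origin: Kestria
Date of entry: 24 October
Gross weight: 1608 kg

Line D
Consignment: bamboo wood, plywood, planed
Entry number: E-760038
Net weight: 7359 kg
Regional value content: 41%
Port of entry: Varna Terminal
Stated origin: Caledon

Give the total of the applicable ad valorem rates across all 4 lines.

107%

Line A: tropical hardwood → 14-1; plywood → 14-1-4; treated → 14-1-4-1. Scheduled 25%. Ferrule agreement on 14-1-4: RVC ≥ 40% → 15% available; preferential 15%. → 15%.
Line B: bamboo → 14-2; sawn → 14-2-1; treated → 14-2-1-1. Scheduled 32%. quota on 14-2-1-1 exhausted → over-quota 36%; Ferrule agreement on 14-1-4: 14-2-1-1 not covered. → 36%.
Line C: coniferous → 14-3; sawn → 14-3-1; treated → 14-3-1-2. Scheduled 35%. Kestria agreement on 14-1-1-1: 14-3-1-2 not covered. → 35%.
Line D: bamboo → 14-2; plywood → 14-2-2; planed → 14-2-2-1. Scheduled 21%. Caledon agreement on 14-1-4-1: 14-2-2-1 not covered. → 21%.
Sum: 15% + 36% + 35% + 21% = 107%.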